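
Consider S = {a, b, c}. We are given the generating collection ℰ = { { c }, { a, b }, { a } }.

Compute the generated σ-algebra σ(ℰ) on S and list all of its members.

σ(ℰ) (8 sets): { {}, { a }, { b }, { c }, { a, b }, { a, c }, { b, c }, S }

Check:
Initial family (5 sets): { {}, { a }, { c }, { a, b }, S }.
Pass 1. New:
  { a, c }  = { c } ∪ { a }
  { b, c }  = S∖{ a }
  (now 7)
Pass 2. New:
  { b }  = S∖{ a, c }
  (now 8)
After Pass 3 the family is unchanged; done.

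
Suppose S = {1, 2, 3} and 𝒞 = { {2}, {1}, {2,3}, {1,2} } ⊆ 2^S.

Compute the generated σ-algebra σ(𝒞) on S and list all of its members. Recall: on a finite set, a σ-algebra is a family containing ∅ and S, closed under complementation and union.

|σ(𝒞)| = 8.  σ(𝒞) = { ∅, {1}, {2}, {3}, {1,2}, {1,3}, {2,3}, S }

Derivation:
Start: 𝒞 ∪ {∅, S} = { ∅, {1}, {2}, {1,2}, {2,3}, S }.
Round 1: +2 →
  {3}  = {1,2}ᶜ
  {1,3}  = {2}ᶜ
  — 8 sets.
Round 2: closed — nothing new.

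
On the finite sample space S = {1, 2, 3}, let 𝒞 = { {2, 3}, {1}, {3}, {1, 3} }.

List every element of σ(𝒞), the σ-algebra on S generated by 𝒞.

σ(𝒞) = { ∅, {1}, {2}, {3}, {1, 2}, {1, 3}, {2, 3}, S }

Trace:
Initial family (6 sets): { ∅, {1}, {3}, {1, 3}, {2, 3}, S }.
Step 1: +2 →
  {2}  = S∖{1, 3}
  {1, 2}  = S∖{3}
  [8 total]
Step 2: no new sets; the family is a σ-algebra.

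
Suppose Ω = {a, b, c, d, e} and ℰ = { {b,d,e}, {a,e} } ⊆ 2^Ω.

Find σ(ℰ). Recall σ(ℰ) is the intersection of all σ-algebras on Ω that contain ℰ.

Start: ℰ ∪ {∅, Ω} = { ∅, {a,e}, {b,d,e}, Ω }.
Round 1: +3 →
  {a,c}  = Ω∖{b,d,e}
  {b,c,d}  = Ω∖{a,e}
  {a,b,d,e}  = {b,d,e} ∪ {a,e}
Round 2 adds 4:
  {c}  = Ω∖{a,b,d,e}
  {a,c,e}  = {a,c} ∪ {a,e}
  {a,b,c,d}  = {b,c,d} ∪ {a,c}
  {b,c,d,e}  = {b,c,d} ∪ {b,d,e}
Round 3 adds 3:
  {a}  = Ω∖{b,c,d,e}
  {e}  = Ω∖{a,b,c,d}
  {b,d}  = Ω∖{a,c,e}
Round 4 (2 new):
  {c,e}  = {c} ∪ {e}
  {a,b,d}  = {b,d} ∪ {a}
Round 5: closed — nothing new.

σ(ℰ) = { ∅, {a}, {c}, {e}, {a,c}, {a,e}, {b,d}, {c,e}, {a,b,d}, {a,c,e}, {b,c,d}, {b,d,e}, {a,b,c,d}, {a,b,d,e}, {b,c,d,e}, Ω }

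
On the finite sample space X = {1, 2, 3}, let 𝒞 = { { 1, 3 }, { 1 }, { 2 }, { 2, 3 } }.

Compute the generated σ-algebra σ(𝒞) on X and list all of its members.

Take S₀ = 𝒞 ∪ {∅, X} = { {}, { 1 }, { 2 }, { 1, 3 }, { 2, 3 }, X }.
Round 1 adds 1:
  { 1, 2 }  = { 2 } ∪ { 1 }
  — 7 sets.
Round 2 adds 1:
  { 3 }  = X∖{ 1, 2 }
  — 8 sets.
Round 3 adds nothing — fixpoint reached.

σ(𝒞) = { {}, { 1 }, { 2 }, { 3 }, { 1, 2 }, { 1, 3 }, { 2, 3 }, X }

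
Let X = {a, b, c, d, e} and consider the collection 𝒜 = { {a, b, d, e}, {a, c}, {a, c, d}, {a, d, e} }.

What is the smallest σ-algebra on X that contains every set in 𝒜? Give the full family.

σ(𝒜) (32 sets): { {}, {a}, {b}, {c}, {d}, {e}, {a, b}, {a, c}, {a, d}, {a, e}, {b, c}, {b, d}, {b, e}, {c, d}, {c, e}, {d, e}, {a, b, c}, {a, b, d}, {a, b, e}, {a, c, d}, {a, c, e}, {a, d, e}, {b, c, d}, {b, c, e}, {b, d, e}, {c, d, e}, {a, b, c, d}, {a, b, c, e}, {a, b, d, e}, {a, c, d, e}, {b, c, d, e}, X }

Check:
Begin from { {}, {a, c}, {a, c, d}, {a, d, e}, {a, b, d, e}, X } (that is, 𝒜 plus ∅ and X).
Step 1. New:
  {c}  = complement {a, b, d, e}
  {b, c}  = complement {a, d, e}
  {b, e}  = complement {a, c, d}
  {b, d, e}  = complement {a, c}
  {a, c, d, e}  = {a, d, e} ∪ {a, c, d}
Step 2: +6 →
  {b}  = complement {a, c, d, e}
  {a, b, c}  = {b, c} ∪ {a, c}
  {b, c, e}  = {b, e} ∪ {c}
  {a, b, c, d}  = {a, c, d} ∪ {b, c}
  {a, b, c, e}  = {b, e} ∪ {a, c}
  {b, c, d, e}  = {c} ∪ {b, d, e}
Step 3. New:
  {a}  = complement {b, c, d, e}
  {d}  = complement {a, b, c, e}
  {e}  = complement {a, b, c, d}
  {a, d}  = complement {b, c, e}
  {d, e}  = complement {a, b, c}
Step 4 adds 10:
  {a, b}  = {b} ∪ {a}
  {a, e}  = {e} ∪ {a}
  {b, d}  = {b} ∪ {d}
  {c, d}  = {c} ∪ {d}
  {c, e}  = {e} ∪ {c}
  {a, b, d}  = {b} ∪ {a, d}
  {a, b, e}  = {b, e} ∪ {a}
  {a, c, e}  = {e} ∪ {a, c}
  {b, c, d}  = {b, c} ∪ {d}
  {c, d, e}  = {d, e} ∪ {c}
After Step 5 the family is unchanged; done.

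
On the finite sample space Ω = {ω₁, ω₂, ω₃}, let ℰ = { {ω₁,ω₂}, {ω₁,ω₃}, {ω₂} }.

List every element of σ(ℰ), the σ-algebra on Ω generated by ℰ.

Answer: σ(ℰ) = { ∅, {ω₁}, {ω₂}, {ω₃}, {ω₁,ω₂}, {ω₁,ω₃}, {ω₂,ω₃}, Ω }

Working:
Initial family (5 sets): { ∅, {ω₂}, {ω₁,ω₂}, {ω₁,ω₃}, Ω }.
Step 1. New:
  {ω₃}  = Ω∖{ω₁,ω₂}
  (now 6)
Step 2 adds 1:
  {ω₂,ω₃}  = {ω₃} ∪ {ω₂}
  (now 7)
Step 3: +1 →
  {ω₁}  = Ω∖{ω₂,ω₃}
  (now 8)
Step 4: no new sets; the family is a σ-algebra.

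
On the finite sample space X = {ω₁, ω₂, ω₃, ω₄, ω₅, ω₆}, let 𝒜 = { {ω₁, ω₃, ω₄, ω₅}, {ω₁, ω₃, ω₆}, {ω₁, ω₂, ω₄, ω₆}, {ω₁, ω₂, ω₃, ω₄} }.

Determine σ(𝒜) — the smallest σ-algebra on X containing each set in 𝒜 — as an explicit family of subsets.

Start: 𝒜 ∪ {∅, X} = { ∅, {ω₁, ω₃, ω₆}, {ω₁, ω₂, ω₃, ω₄}, {ω₁, ω₂, ω₄, ω₆}, {ω₁, ω₃, ω₄, ω₅}, X }.
Step 1 adds 7:
  {ω₂, ω₆}  = complement {ω₁, ω₃, ω₄, ω₅}
  {ω₃, ω₅}  = complement {ω₁, ω₂, ω₄, ω₆}
  {ω₅, ω₆}  = complement {ω₁, ω₂, ω₃, ω₄}
  {ω₂, ω₄, ω₅}  = complement {ω₁, ω₃, ω₆}
  {ω₁, ω₂, ω₃, ω₄, ω₅}  = {ω₁, ω₃, ω₄, ω₅} ∪ {ω₁, ω₂, ω₃, ω₄}
  {ω₁, ω₂, ω₃, ω₄, ω₆}  = {ω₁, ω₂, ω₄, ω₆} ∪ {ω₁, ω₃, ω₆}
  {ω₁, ω₃, ω₄, ω₅, ω₆}  = {ω₁, ω₃, ω₄, ω₅} ∪ {ω₁, ω₃, ω₆}
  — 13 sets.
Step 2. New:
  {ω₂}  = complement {ω₁, ω₃, ω₄, ω₅, ω₆}
  {ω₅}  = complement {ω₁, ω₂, ω₃, ω₄, ω₆}
  {ω₆}  = complement {ω₁, ω₂, ω₃, ω₄, ω₅}
  {ω₂, ω₅, ω₆}  = {ω₅, ω₆} ∪ {ω₂, ω₆}
  {ω₃, ω₅, ω₆}  = {ω₅, ω₆} ∪ {ω₃, ω₅}
  {ω₁, ω₂, ω₃, ω₆}  = {ω₁, ω₃, ω₆} ∪ {ω₂, ω₆}
  {ω₁, ω₃, ω₅, ω₆}  = {ω₅, ω₆} ∪ {ω₁, ω₃, ω₆}
  {ω₂, ω₃, ω₄, ω₅}  = {ω₃, ω₅} ∪ {ω₂, ω₄, ω₅}
  {ω₂, ω₃, ω₅, ω₆}  = {ω₂, ω₆} ∪ {ω₃, ω₅}
  {ω₂, ω₄, ω₅, ω₆}  = {ω₅, ω₆} ∪ {ω₂, ω₄, ω₅}
  {ω₁, ω₂, ω₄, ω₅, ω₆}  = {ω₁, ω₂, ω₄, ω₆} ∪ {ω₅, ω₆}
  — 24 sets.
Step 3: +12 →
  {ω₃}  = complement {ω₁, ω₂, ω₄, ω₅, ω₆}
  {ω₁, ω₃}  = complement {ω₂, ω₄, ω₅, ω₆}
  {ω₁, ω₄}  = complement {ω₂, ω₃, ω₅, ω₆}
  {ω₁, ω₆}  = complement {ω₂, ω₃, ω₄, ω₅}
  {ω₂, ω₄}  = complement {ω₁, ω₃, ω₅, ω₆}
  {ω₂, ω₅}  = {ω₂} ∪ {ω₅}
  {ω₄, ω₅}  = complement {ω₁, ω₂, ω₃, ω₆}
  {ω₁, ω₂, ω₄}  = complement {ω₃, ω₅, ω₆}
  {ω₁, ω₃, ω₄}  = complement {ω₂, ω₅, ω₆}
  {ω₂, ω₃, ω₅}  = {ω₂} ∪ {ω₃, ω₅}
  {ω₁, ω₂, ω₃, ω₅, ω₆}  = {ω₅, ω₆} ∪ {ω₁, ω₂, ω₃, ω₆}
  {ω₂, ω₃, ω₄, ω₅, ω₆}  = {ω₅, ω₆} ∪ {ω₂, ω₃, ω₄, ω₅}
  — 36 sets.
Step 4: 21 new —
  {ω₁}  = complement {ω₂, ω₃, ω₄, ω₅, ω₆}
  {ω₄}  = complement {ω₁, ω₂, ω₃, ω₅, ω₆}
  {ω₂, ω₃}  = {ω₂} ∪ {ω₃}
  {ω₃, ω₆}  = {ω₆} ∪ {ω₃}
  {ω₁, ω₂, ω₃}  = {ω₂} ∪ {ω₁, ω₃}
  {ω₁, ω₂, ω₆}  = {ω₁, ω₆} ∪ {ω₂}
  {ω₁, ω₃, ω₅}  = {ω₅} ∪ {ω₁, ω₃}
  {ω₁, ω₄, ω₅}  = {ω₅} ∪ {ω₁, ω₄}
  {ω₁, ω₄, ω₆}  = complement {ω₂, ω₃, ω₅}
  {ω₁, ω₅, ω₆}  = {ω₅, ω₆} ∪ {ω₁, ω₆}
  {ω₂, ω₃, ω₄}  = {ω₃} ∪ {ω₂, ω₄}
  {ω₂, ω₃, ω₆}  = {ω₂, ω₆} ∪ {ω₃}
  {ω₂, ω₄, ω₆}  = {ω₂, ω₆} ∪ {ω₂, ω₄}
  {ω₃, ω₄, ω₅}  = {ω₄, ω₅} ∪ {ω₃}
  {ω₄, ω₅, ω₆}  = {ω₅, ω₆} ∪ {ω₄, ω₅}
  {ω₁, ω₂, ω₃, ω₅}  = {ω₂, ω₅} ∪ {ω₁, ω₃}
  {ω₁, ω₂, ω₄, ω₅}  = {ω₂, ω₅} ∪ {ω₁, ω₂, ω₄}
  {ω₁, ω₂, ω₅, ω₆}  = {ω₂, ω₅} ∪ {ω₁, ω₆}
  {ω₁, ω₃, ω₄, ω₆}  = complement {ω₂, ω₅}
  {ω₁, ω₄, ω₅, ω₆}  = {ω₅, ω₆} ∪ {ω₁, ω₄}
  {ω₃, ω₄, ω₅, ω₆}  = {ω₄, ω₅} ∪ {ω₃, ω₅, ω₆}
  — 57 sets.
Step 5: 7 new —
  {ω₁, ω₂}  = complement {ω₃, ω₄, ω₅, ω₆}
  {ω₁, ω₅}  = {ω₅} ∪ {ω₁}
  {ω₃, ω₄}  = complement {ω₁, ω₂, ω₅, ω₆}
  {ω₄, ω₆}  = complement {ω₁, ω₂, ω₃, ω₅}
  {ω₁, ω₂, ω₅}  = {ω₂, ω₅} ∪ {ω₁}
  {ω₃, ω₄, ω₆}  = {ω₃, ω₆} ∪ {ω₄}
  {ω₂, ω₃, ω₄, ω₆}  = {ω₂, ω₄, ω₆} ∪ {ω₂, ω₃, ω₄}
  — 64 sets.
Step 6: stable.

Hence σ(𝒜) has 64 members: { ∅, {ω₁}, {ω₂}, {ω₃}, {ω₄}, {ω₅}, {ω₆}, {ω₁, ω₂}, {ω₁, ω₃}, {ω₁, ω₄}, {ω₁, ω₅}, {ω₁, ω₆}, {ω₂, ω₃}, {ω₂, ω₄}, {ω₂, ω₅}, {ω₂, ω₆}, {ω₃, ω₄}, {ω₃, ω₅}, {ω₃, ω₆}, {ω₄, ω₅}, {ω₄, ω₆}, {ω₅, ω₆}, {ω₁, ω₂, ω₃}, {ω₁, ω₂, ω₄}, {ω₁, ω₂, ω₅}, {ω₁, ω₂, ω₆}, {ω₁, ω₃, ω₄}, {ω₁, ω₃, ω₅}, {ω₁, ω₃, ω₆}, {ω₁, ω₄, ω₅}, {ω₁, ω₄, ω₆}, {ω₁, ω₅, ω₆}, {ω₂, ω₃, ω₄}, {ω₂, ω₃, ω₅}, {ω₂, ω₃, ω₆}, {ω₂, ω₄, ω₅}, {ω₂, ω₄, ω₆}, {ω₂, ω₅, ω₆}, {ω₃, ω₄, ω₅}, {ω₃, ω₄, ω₆}, {ω₃, ω₅, ω₆}, {ω₄, ω₅, ω₆}, {ω₁, ω₂, ω₃, ω₄}, {ω₁, ω₂, ω₃, ω₅}, {ω₁, ω₂, ω₃, ω₆}, {ω₁, ω₂, ω₄, ω₅}, {ω₁, ω₂, ω₄, ω₆}, {ω₁, ω₂, ω₅, ω₆}, {ω₁, ω₃, ω₄, ω₅}, {ω₁, ω₃, ω₄, ω₆}, {ω₁, ω₃, ω₅, ω₆}, {ω₁, ω₄, ω₅, ω₆}, {ω₂, ω₃, ω₄, ω₅}, {ω₂, ω₃, ω₄, ω₆}, {ω₂, ω₃, ω₅, ω₆}, {ω₂, ω₄, ω₅, ω₆}, {ω₃, ω₄, ω₅, ω₆}, {ω₁, ω₂, ω₃, ω₄, ω₅}, {ω₁, ω₂, ω₃, ω₄, ω₆}, {ω₁, ω₂, ω₃, ω₅, ω₆}, {ω₁, ω₂, ω₄, ω₅, ω₆}, {ω₁, ω₃, ω₄, ω₅, ω₆}, {ω₂, ω₃, ω₄, ω₅, ω₆}, X }.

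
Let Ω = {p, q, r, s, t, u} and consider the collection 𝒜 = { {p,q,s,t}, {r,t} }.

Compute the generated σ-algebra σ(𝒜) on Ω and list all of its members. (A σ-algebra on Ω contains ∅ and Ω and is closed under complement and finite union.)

σ(𝒜) (16 sets): { {}, {r}, {t}, {u}, {r,t}, {r,u}, {t,u}, {p,q,s}, {r,t,u}, {p,q,r,s}, {p,q,s,t}, {p,q,s,u}, {p,q,r,s,t}, {p,q,r,s,u}, {p,q,s,t,u}, Ω }

Working:
Seed the family with 𝒜 together with ∅ and Ω: { {}, {r,t}, {p,q,s,t}, Ω }.
Pass 1 (3 new):
  {r,u}  = {p,q,s,t}ᶜ
  {p,q,s,u}  = {r,t}ᶜ
  {p,q,r,s,t}  = {r,t} ∪ {p,q,s,t}
  |family| = 7
Pass 2 (4 new):
  {u}  = {p,q,r,s,t}ᶜ
  {r,t,u}  = {r,u} ∪ {r,t}
  {p,q,r,s,u}  = {p,q,s,u} ∪ {r,u}
  {p,q,s,t,u}  = {p,q,s,u} ∪ {p,q,s,t}
  |family| = 11
Pass 3 adds 3:
  {r}  = {p,q,s,t,u}ᶜ
  {t}  = {p,q,r,s,u}ᶜ
  {p,q,s}  = {r,t,u}ᶜ
  |family| = 14
Pass 4. New:
  {t,u}  = {u} ∪ {t}
  {p,q,r,s}  = {r} ∪ {p,q,s}
  |family| = 16
Pass 5: no new sets; the family is a σ-algebra.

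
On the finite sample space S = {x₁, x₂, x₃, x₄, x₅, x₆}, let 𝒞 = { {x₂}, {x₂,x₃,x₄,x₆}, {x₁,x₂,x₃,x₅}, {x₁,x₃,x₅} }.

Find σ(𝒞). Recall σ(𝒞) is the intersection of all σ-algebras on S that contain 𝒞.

σ(𝒞) = { {}, {x₂}, {x₃}, {x₁,x₅}, {x₂,x₃}, {x₄,x₆}, {x₁,x₂,x₅}, {x₁,x₃,x₅}, {x₂,x₄,x₆}, {x₃,x₄,x₆}, {x₁,x₂,x₃,x₅}, {x₁,x₄,x₅,x₆}, {x₂,x₃,x₄,x₆}, {x₁,x₂,x₄,x₅,x₆}, {x₁,x₃,x₄,x₅,x₆}, S }

Check:
Start: 𝒞 ∪ {∅, S} = { {}, {x₂}, {x₁,x₃,x₅}, {x₁,x₂,x₃,x₅}, {x₂,x₃,x₄,x₆}, S }.
Round 1. New:
  {x₁,x₅}  = {x₂,x₃,x₄,x₆}ᶜ
  {x₄,x₆}  = {x₁,x₂,x₃,x₅}ᶜ
  {x₂,x₄,x₆}  = {x₁,x₃,x₅}ᶜ
  {x₁,x₃,x₄,x₅,x₆}  = {x₂}ᶜ
  [10 total]
Round 2. New:
  {x₁,x₂,x₅}  = {x₂} ∪ {x₁,x₅}
  {x₁,x₄,x₅,x₆}  = {x₁,x₅} ∪ {x₄,x₆}
  {x₁,x₂,x₄,x₅,x₆}  = {x₂,x₄,x₆} ∪ {x₁,x₅}
  [13 total]
Round 3: +3 →
  {x₃}  = {x₁,x₂,x₄,x₅,x₆}ᶜ
  {x₂,x₃}  = {x₁,x₄,x₅,x₆}ᶜ
  {x₃,x₄,x₆}  = {x₁,x₂,x₅}ᶜ
  [16 total]
Round 4: closed — nothing new.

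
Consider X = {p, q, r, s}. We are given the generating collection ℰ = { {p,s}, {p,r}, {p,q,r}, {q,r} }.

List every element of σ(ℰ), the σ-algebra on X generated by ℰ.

Start: ℰ ∪ {∅, X} = { ∅, {p,r}, {p,s}, {q,r}, {p,q,r}, X }.
Iteration 1. New:
  {s}  = {p,q,r}ᶜ
  {q,s}  = {p,r}ᶜ
  {p,r,s}  = {p,s} ∪ {p,r}
Iteration 2. New:
  {q}  = {p,r,s}ᶜ
  {p,q,s}  = {p,s} ∪ {q,s}
  {q,r,s}  = {q,r} ∪ {s}
Iteration 3: 2 new —
  {p}  = {q,r,s}ᶜ
  {r}  = {p,q,s}ᶜ
Iteration 4 adds 2:
  {p,q}  = {q} ∪ {p}
  {r,s}  = {r} ∪ {s}
Iteration 5: closed — nothing new.

Hence σ(ℰ) has 16 members: { ∅, {p}, {q}, {r}, {s}, {p,q}, {p,r}, {p,s}, {q,r}, {q,s}, {r,s}, {p,q,r}, {p,q,s}, {p,r,s}, {q,r,s}, X }.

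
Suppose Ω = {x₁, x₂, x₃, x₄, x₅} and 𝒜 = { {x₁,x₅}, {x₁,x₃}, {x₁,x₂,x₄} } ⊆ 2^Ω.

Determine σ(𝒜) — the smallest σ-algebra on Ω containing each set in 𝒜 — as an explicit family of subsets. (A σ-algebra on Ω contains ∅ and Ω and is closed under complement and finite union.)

Seed the family with 𝒜 together with ∅ and Ω: { {}, {x₁,x₃}, {x₁,x₅}, {x₁,x₂,x₄}, Ω }.
Round 1 (6 new):
  {x₃,x₅}  = Ω∖{x₁,x₂,x₄}
  {x₁,x₃,x₅}  = {x₁,x₃} ∪ {x₁,x₅}
  {x₂,x₃,x₄}  = Ω∖{x₁,x₅}
  {x₂,x₄,x₅}  = Ω∖{x₁,x₃}
  {x₁,x₂,x₃,x₄}  = {x₁,x₃} ∪ {x₁,x₂,x₄}
  {x₁,x₂,x₄,x₅}  = {x₁,x₅} ∪ {x₁,x₂,x₄}
  — 11 sets.
Round 2 adds 4:
  {x₃}  = Ω∖{x₁,x₂,x₄,x₅}
  {x₅}  = Ω∖{x₁,x₂,x₃,x₄}
  {x₂,x₄}  = Ω∖{x₁,x₃,x₅}
  {x₂,x₃,x₄,x₅}  = {x₃,x₅} ∪ {x₂,x₃,x₄}
  — 15 sets.
Round 3: +1 →
  {x₁}  = Ω∖{x₂,x₃,x₄,x₅}
  — 16 sets.
Round 4: already closed under ᶜ and ∪.

Therefore σ(𝒜) = { {}, {x₁}, {x₃}, {x₅}, {x₁,x₃}, {x₁,x₅}, {x₂,x₄}, {x₃,x₅}, {x₁,x₂,x₄}, {x₁,x₃,x₅}, {x₂,x₃,x₄}, {x₂,x₄,x₅}, {x₁,x₂,x₃,x₄}, {x₁,x₂,x₄,x₅}, {x₂,x₃,x₄,x₅}, Ω } (|σ(𝒜)| = 16).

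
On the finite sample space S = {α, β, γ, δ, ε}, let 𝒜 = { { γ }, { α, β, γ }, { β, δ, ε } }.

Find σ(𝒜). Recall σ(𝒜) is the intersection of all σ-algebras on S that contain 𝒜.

Start: 𝒜 ∪ {∅, S} = { ∅, { γ }, { α, β, γ }, { β, δ, ε }, S }.
Pass 1. New:
  { α, γ }  = S∖{ β, δ, ε }
  { δ, ε }  = S∖{ α, β, γ }
  { α, β, δ, ε }  = S∖{ γ }
  { β, γ, δ, ε }  = { γ } ∪ { β, δ, ε }
  — 9 sets.
Pass 2. New:
  { α }  = S∖{ β, γ, δ, ε }
  { γ, δ, ε }  = { δ, ε } ∪ { γ }
  { α, γ, δ, ε }  = { δ, ε } ∪ { α, γ }
  — 12 sets.
Pass 3. New:
  { β }  = S∖{ α, γ, δ, ε }
  { α, β }  = S∖{ γ, δ, ε }
  { α, δ, ε }  = { δ, ε } ∪ { α }
  — 15 sets.
Pass 4 (1 new):
  { β, γ }  = S∖{ α, δ, ε }
  — 16 sets.
Pass 5: already closed under ᶜ and ∪.

σ(𝒜) = { ∅, { α }, { β }, { γ }, { α, β }, { α, γ }, { β, γ }, { δ, ε }, { α, β, γ }, { α, δ, ε }, { β, δ, ε }, { γ, δ, ε }, { α, β, δ, ε }, { α, γ, δ, ε }, { β, γ, δ, ε }, S }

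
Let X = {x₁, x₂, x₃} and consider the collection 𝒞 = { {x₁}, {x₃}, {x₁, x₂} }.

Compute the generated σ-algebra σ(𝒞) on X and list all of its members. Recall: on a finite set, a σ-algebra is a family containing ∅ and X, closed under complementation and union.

Take S₀ = 𝒞 ∪ {∅, X} = { {}, {x₁}, {x₃}, {x₁, x₂}, X }.
Pass 1: +2 →
  {x₁, x₃}  = {x₃} ∪ {x₁}
  {x₂, x₃}  = {x₁}ᶜ
  — 7 sets.
Pass 2: +1 →
  {x₂}  = {x₁, x₃}ᶜ
  — 8 sets.
Pass 3: closed — nothing new.

Hence σ(𝒞) has 8 members: { {}, {x₁}, {x₂}, {x₃}, {x₁, x₂}, {x₁, x₃}, {x₂, x₃}, X }.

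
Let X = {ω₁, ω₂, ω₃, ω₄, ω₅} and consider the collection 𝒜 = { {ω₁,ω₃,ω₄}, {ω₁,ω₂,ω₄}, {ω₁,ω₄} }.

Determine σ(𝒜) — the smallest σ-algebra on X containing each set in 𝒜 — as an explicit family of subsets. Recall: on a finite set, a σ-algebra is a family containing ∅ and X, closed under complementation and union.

|σ(𝒜)| = 16.  σ(𝒜) = { ∅, {ω₂}, {ω₃}, {ω₅}, {ω₁,ω₄}, {ω₂,ω₃}, {ω₂,ω₅}, {ω₃,ω₅}, {ω₁,ω₂,ω₄}, {ω₁,ω₃,ω₄}, {ω₁,ω₄,ω₅}, {ω₂,ω₃,ω₅}, {ω₁,ω₂,ω₃,ω₄}, {ω₁,ω₂,ω₄,ω₅}, {ω₁,ω₃,ω₄,ω₅}, X }

Trace:
Begin from { ∅, {ω₁,ω₄}, {ω₁,ω₂,ω₄}, {ω₁,ω₃,ω₄}, X } (that is, 𝒜 plus ∅ and X).
Iteration 1: 4 new —
  {ω₂,ω₅}  = X∖{ω₁,ω₃,ω₄}
  {ω₃,ω₅}  = X∖{ω₁,ω₂,ω₄}
  {ω₂,ω₃,ω₅}  = X∖{ω₁,ω₄}
  {ω₁,ω₂,ω₃,ω₄}  = {ω₁,ω₃,ω₄} ∪ {ω₁,ω₂,ω₄}
  (now 9)
Iteration 2. New:
  {ω₅}  = X∖{ω₁,ω₂,ω₃,ω₄}
  {ω₁,ω₂,ω₄,ω₅}  = {ω₂,ω₅} ∪ {ω₁,ω₂,ω₄}
  {ω₁,ω₃,ω₄,ω₅}  = {ω₁,ω₃,ω₄} ∪ {ω₃,ω₅}
  (now 12)
Iteration 3: 3 new —
  {ω₂}  = X∖{ω₁,ω₃,ω₄,ω₅}
  {ω₃}  = X∖{ω₁,ω₂,ω₄,ω₅}
  {ω₁,ω₄,ω₅}  = {ω₁,ω₄} ∪ {ω₅}
  (now 15)
Iteration 4 adds 1:
  {ω₂,ω₃}  = X∖{ω₁,ω₄,ω₅}
  (now 16)
Iteration 5: stable.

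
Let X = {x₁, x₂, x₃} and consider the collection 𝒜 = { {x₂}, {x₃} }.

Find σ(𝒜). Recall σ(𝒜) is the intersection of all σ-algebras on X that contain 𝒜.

Answer: σ(𝒜) = { ∅, {x₁}, {x₂}, {x₃}, {x₁,x₂}, {x₁,x₃}, {x₂,x₃}, X }

Check:
Take S₀ = 𝒜 ∪ {∅, X} = { ∅, {x₂}, {x₃}, X }.
Round 1 (3 new):
  {x₁,x₂}  = ᶜ of {x₃}
  {x₁,x₃}  = ᶜ of {x₂}
  {x₂,x₃}  = {x₃} ∪ {x₂}
Round 2. New:
  {x₁}  = ᶜ of {x₂,x₃}
Round 3 adds nothing — fixpoint reached.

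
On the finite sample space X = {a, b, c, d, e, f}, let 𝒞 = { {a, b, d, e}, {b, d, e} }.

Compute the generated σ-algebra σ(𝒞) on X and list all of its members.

Initial family (4 sets): { ∅, {b, d, e}, {a, b, d, e}, X }.
Iteration 1 (2 new):
  {c, f}  = {a, b, d, e}ᶜ
  {a, c, f}  = {b, d, e}ᶜ
  [6 total]
Iteration 2 adds 1:
  {b, c, d, e, f}  = {c, f} ∪ {b, d, e}
  [7 total]
Iteration 3. New:
  {a}  = {b, c, d, e, f}ᶜ
  [8 total]
Iteration 4: stable.

σ(𝒞) = { ∅, {a}, {c, f}, {a, c, f}, {b, d, e}, {a, b, d, e}, {b, c, d, e, f}, X }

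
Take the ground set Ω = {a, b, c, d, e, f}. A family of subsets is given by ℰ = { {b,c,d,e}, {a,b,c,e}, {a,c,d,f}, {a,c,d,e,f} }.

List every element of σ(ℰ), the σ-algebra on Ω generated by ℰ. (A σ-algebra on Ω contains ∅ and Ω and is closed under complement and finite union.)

Start: ℰ ∪ {∅, Ω} = { {}, {a,b,c,e}, {a,c,d,f}, {b,c,d,e}, {a,c,d,e,f}, Ω }.
Pass 1: 5 new —
  {b}  = ᶜ of {a,c,d,e,f}
  {a,f}  = ᶜ of {b,c,d,e}
  {b,e}  = ᶜ of {a,c,d,f}
  {d,f}  = ᶜ of {a,b,c,e}
  {a,b,c,d,e}  = {b,c,d,e} ∪ {a,b,c,e}
  |family| = 11
Pass 2: 9 new —
  {f}  = ᶜ of {a,b,c,d,e}
  {a,b,f}  = {a,f} ∪ {b}
  {a,d,f}  = {a,f} ∪ {d,f}
  {b,d,f}  = {b} ∪ {d,f}
  {a,b,e,f}  = {b,e} ∪ {a,f}
  {b,d,e,f}  = {b,e} ∪ {d,f}
  {a,b,c,d,f}  = {b} ∪ {a,c,d,f}
  {a,b,c,e,f}  = {a,f} ∪ {a,b,c,e}
  {b,c,d,e,f}  = {b,c,d,e} ∪ {d,f}
  |family| = 20
Pass 3: +12 →
  {a}  = ᶜ of {b,c,d,e,f}
  {d}  = ᶜ of {a,b,c,e,f}
  {e}  = ᶜ of {a,b,c,d,f}
  {a,c}  = ᶜ of {b,d,e,f}
  {b,f}  = {b} ∪ {f}
  {c,d}  = ᶜ of {a,b,e,f}
  {a,c,e}  = ᶜ of {b,d,f}
  {b,c,e}  = ᶜ of {a,d,f}
  {b,e,f}  = {b,e} ∪ {f}
  {c,d,e}  = ᶜ of {a,b,f}
  {a,b,d,f}  = {b,d,f} ∪ {a,f}
  {a,b,d,e,f}  = {b,d,f} ∪ {a,b,e,f}
  |family| = 32
Pass 4 adds 24:
  {c}  = ᶜ of {a,b,d,e,f}
  {a,b}  = {a} ∪ {b}
  {a,d}  = {a} ∪ {d}
  {a,e}  = {a} ∪ {e}
  {b,d}  = {b} ∪ {d}
  {c,e}  = ᶜ of {a,b,d,f}
  {d,e}  = {e} ∪ {d}
  {e,f}  = {f} ∪ {e}
  {a,b,c}  = {b} ∪ {a,c}
  {a,b,e}  = {b,e} ∪ {a}
  {a,c,d}  = ᶜ of {b,e,f}
  {a,c,f}  = {a,f} ∪ {a,c}
  {a,e,f}  = {a,f} ∪ {e}
  {b,c,d}  = {c,d} ∪ {b}
  {b,d,e}  = {b,e} ∪ {d}
  {c,d,f}  = {c,d} ∪ {f}
  {d,e,f}  = {e} ∪ {d,f}
  {a,b,c,f}  = {b,f} ∪ {a,c}
  {a,c,d,e}  = ᶜ of {b,f}
  {a,c,e,f}  = {a,f} ∪ {a,c,e}
  {a,d,e,f}  = {a,d,f} ∪ {e}
  {b,c,d,f}  = {b,d,f} ∪ {c,d}
  {b,c,e,f}  = {b,e,f} ∪ {b,c,e}
  {c,d,e,f}  = {c,d,e} ∪ {f}
  |family| = 56
Pass 5: +8 →
  {b,c}  = ᶜ of {a,d,e,f}
  {c,f}  = {f} ∪ {c}
  {a,b,d}  = {b} ∪ {a,d}
  {a,d,e}  = {d,e} ∪ {a,d}
  {b,c,f}  = {b,f} ∪ {c}
  {c,e,f}  = {e,f} ∪ {c,e}
  {a,b,c,d}  = ᶜ of {e,f}
  {a,b,d,e}  = {b,e} ∪ {a,d}
  |family| = 64
Pass 6 adds nothing — fixpoint reached.

|σ(ℰ)| = 64.  σ(ℰ) = { {}, {a}, {b}, {c}, {d}, {e}, {f}, {a,b}, {a,c}, {a,d}, {a,e}, {a,f}, {b,c}, {b,d}, {b,e}, {b,f}, {c,d}, {c,e}, {c,f}, {d,e}, {d,f}, {e,f}, {a,b,c}, {a,b,d}, {a,b,e}, {a,b,f}, {a,c,d}, {a,c,e}, {a,c,f}, {a,d,e}, {a,d,f}, {a,e,f}, {b,c,d}, {b,c,e}, {b,c,f}, {b,d,e}, {b,d,f}, {b,e,f}, {c,d,e}, {c,d,f}, {c,e,f}, {d,e,f}, {a,b,c,d}, {a,b,c,e}, {a,b,c,f}, {a,b,d,e}, {a,b,d,f}, {a,b,e,f}, {a,c,d,e}, {a,c,d,f}, {a,c,e,f}, {a,d,e,f}, {b,c,d,e}, {b,c,d,f}, {b,c,e,f}, {b,d,e,f}, {c,d,e,f}, {a,b,c,d,e}, {a,b,c,d,f}, {a,b,c,e,f}, {a,b,d,e,f}, {a,c,d,e,f}, {b,c,d,e,f}, Ω }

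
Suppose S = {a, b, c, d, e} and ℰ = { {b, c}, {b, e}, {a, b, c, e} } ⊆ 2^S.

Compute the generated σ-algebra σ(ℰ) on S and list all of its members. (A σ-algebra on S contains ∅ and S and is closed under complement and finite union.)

σ(ℰ) = { ∅, {a}, {b}, {c}, {d}, {e}, {a, b}, {a, c}, {a, d}, {a, e}, {b, c}, {b, d}, {b, e}, {c, d}, {c, e}, {d, e}, {a, b, c}, {a, b, d}, {a, b, e}, {a, c, d}, {a, c, e}, {a, d, e}, {b, c, d}, {b, c, e}, {b, d, e}, {c, d, e}, {a, b, c, d}, {a, b, c, e}, {a, b, d, e}, {a, c, d, e}, {b, c, d, e}, S }

Derivation:
Start: ℰ ∪ {∅, S} = { ∅, {b, c}, {b, e}, {a, b, c, e}, S }.
Iteration 1: +4 →
  {d}  = {a, b, c, e}ᶜ
  {a, c, d}  = {b, e}ᶜ
  {a, d, e}  = {b, c}ᶜ
  {b, c, e}  = {b, e} ∪ {b, c}
Iteration 2. New:
  {a, d}  = {b, c, e}ᶜ
  {b, c, d}  = {b, c} ∪ {d}
  {b, d, e}  = {b, e} ∪ {d}
  {a, b, c, d}  = {a, c, d} ∪ {b, c}
  {a, b, d, e}  = {a, d, e} ∪ {b, e}
  {a, c, d, e}  = {a, d, e} ∪ {a, c, d}
  {b, c, d, e}  = {b, c, e} ∪ {d}
Iteration 3 (6 new):
  {a}  = {b, c, d, e}ᶜ
  {b}  = {a, c, d, e}ᶜ
  {c}  = {a, b, d, e}ᶜ
  {e}  = {a, b, c, d}ᶜ
  {a, c}  = {b, d, e}ᶜ
  {a, e}  = {b, c, d}ᶜ
Iteration 4 (9 new):
  {a, b}  = {b} ∪ {a}
  {b, d}  = {b} ∪ {d}
  {c, d}  = {c} ∪ {d}
  {c, e}  = {e} ∪ {c}
  {d, e}  = {e} ∪ {d}
  {a, b, c}  = {b} ∪ {a, c}
  {a, b, d}  = {b} ∪ {a, d}
  {a, b, e}  = {b, e} ∪ {a, e}
  {a, c, e}  = {e} ∪ {a, c}
Iteration 5 adds 1:
  {c, d, e}  = {a, b}ᶜ
Iteration 6 adds nothing — fixpoint reached.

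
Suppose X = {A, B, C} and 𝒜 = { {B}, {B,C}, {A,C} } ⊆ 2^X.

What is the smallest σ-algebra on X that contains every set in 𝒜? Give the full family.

Begin from { ∅, {B}, {A,C}, {B,C}, X } (that is, 𝒜 plus ∅ and X).
Round 1: +1 →
  {A}  = X∖{B,C}
  [6 total]
Round 2. New:
  {A,B}  = {B} ∪ {A}
  [7 total]
Round 3 (1 new):
  {C}  = X∖{A,B}
  [8 total]
Round 4 adds nothing — fixpoint reached.

σ(𝒜) = { ∅, {A}, {B}, {C}, {A,B}, {A,C}, {B,C}, X }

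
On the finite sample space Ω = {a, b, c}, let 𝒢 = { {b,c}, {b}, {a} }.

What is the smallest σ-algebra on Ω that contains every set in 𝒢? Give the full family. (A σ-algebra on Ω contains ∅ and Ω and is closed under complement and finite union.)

Initial family (5 sets): { ∅, {a}, {b}, {b,c}, Ω }.
Iteration 1. New:
  {a,b}  = {b} ∪ {a}
  {a,c}  = Ω∖{b}
  (now 7)
Iteration 2. New:
  {c}  = Ω∖{a,b}
  (now 8)
Iteration 3 adds nothing — fixpoint reached.

σ(𝒢) = { ∅, {a}, {b}, {c}, {a,b}, {a,c}, {b,c}, Ω }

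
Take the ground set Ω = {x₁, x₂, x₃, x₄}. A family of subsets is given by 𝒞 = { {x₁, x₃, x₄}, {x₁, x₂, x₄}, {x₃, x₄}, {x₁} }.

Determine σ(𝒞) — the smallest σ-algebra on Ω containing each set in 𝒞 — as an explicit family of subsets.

Answer: σ(𝒞) = { {}, {x₁}, {x₂}, {x₃}, {x₄}, {x₁, x₂}, {x₁, x₃}, {x₁, x₄}, {x₂, x₃}, {x₂, x₄}, {x₃, x₄}, {x₁, x₂, x₃}, {x₁, x₂, x₄}, {x₁, x₃, x₄}, {x₂, x₃, x₄}, Ω }

Trace:
Initial family (6 sets): { {}, {x₁}, {x₃, x₄}, {x₁, x₂, x₄}, {x₁, x₃, x₄}, Ω }.
Round 1 adds 4:
  {x₂}  = Ω∖{x₁, x₃, x₄}
  {x₃}  = Ω∖{x₁, x₂, x₄}
  {x₁, x₂}  = Ω∖{x₃, x₄}
  {x₂, x₃, x₄}  = Ω∖{x₁}
  |family| = 10
Round 2 (3 new):
  {x₁, x₃}  = {x₃} ∪ {x₁}
  {x₂, x₃}  = {x₂} ∪ {x₃}
  {x₁, x₂, x₃}  = {x₁, x₂} ∪ {x₃}
  |family| = 13
Round 3 adds 3:
  {x₄}  = Ω∖{x₁, x₂, x₃}
  {x₁, x₄}  = Ω∖{x₂, x₃}
  {x₂, x₄}  = Ω∖{x₁, x₃}
  |family| = 16
Round 4: no new sets; the family is a σ-algebra.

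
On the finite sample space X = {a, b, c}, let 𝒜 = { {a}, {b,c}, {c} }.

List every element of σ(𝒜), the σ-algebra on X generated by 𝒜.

Take S₀ = 𝒜 ∪ {∅, X} = { {}, {a}, {c}, {b,c}, X }.
Iteration 1: 2 new —
  {a,b}  = ᶜ of {c}
  {a,c}  = {c} ∪ {a}
  (now 7)
Iteration 2: 1 new —
  {b}  = ᶜ of {a,c}
  (now 8)
Iteration 3: stable.

Hence σ(𝒜) has 8 members: { {}, {a}, {b}, {c}, {a,b}, {a,c}, {b,c}, X }.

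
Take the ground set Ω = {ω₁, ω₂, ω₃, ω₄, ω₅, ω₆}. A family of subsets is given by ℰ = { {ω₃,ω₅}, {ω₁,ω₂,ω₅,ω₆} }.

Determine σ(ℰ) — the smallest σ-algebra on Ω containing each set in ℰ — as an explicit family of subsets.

σ(ℰ) = { {}, {ω₃}, {ω₄}, {ω₅}, {ω₃,ω₄}, {ω₃,ω₅}, {ω₄,ω₅}, {ω₁,ω₂,ω₆}, {ω₃,ω₄,ω₅}, {ω₁,ω₂,ω₃,ω₆}, {ω₁,ω₂,ω₄,ω₆}, {ω₁,ω₂,ω₅,ω₆}, {ω₁,ω₂,ω₃,ω₄,ω₆}, {ω₁,ω₂,ω₃,ω₅,ω₆}, {ω₁,ω₂,ω₄,ω₅,ω₆}, Ω }

Derivation:
Seed the family with ℰ together with ∅ and Ω: { {}, {ω₃,ω₅}, {ω₁,ω₂,ω₅,ω₆}, Ω }.
Iteration 1: +3 →
  {ω₃,ω₄}  = Ω∖{ω₁,ω₂,ω₅,ω₆}
  {ω₁,ω₂,ω₄,ω₆}  = Ω∖{ω₃,ω₅}
  {ω₁,ω₂,ω₃,ω₅,ω₆}  = {ω₃,ω₅} ∪ {ω₁,ω₂,ω₅,ω₆}
Iteration 2: 4 new —
  {ω₄}  = Ω∖{ω₁,ω₂,ω₃,ω₅,ω₆}
  {ω₃,ω₄,ω₅}  = {ω₃,ω₄} ∪ {ω₃,ω₅}
  {ω₁,ω₂,ω₃,ω₄,ω₆}  = {ω₃,ω₄} ∪ {ω₁,ω₂,ω₄,ω₆}
  {ω₁,ω₂,ω₄,ω₅,ω₆}  = {ω₁,ω₂,ω₄,ω₆} ∪ {ω₁,ω₂,ω₅,ω₆}
Iteration 3. New:
  {ω₃}  = Ω∖{ω₁,ω₂,ω₄,ω₅,ω₆}
  {ω₅}  = Ω∖{ω₁,ω₂,ω₃,ω₄,ω₆}
  {ω₁,ω₂,ω₆}  = Ω∖{ω₃,ω₄,ω₅}
Iteration 4 adds 2:
  {ω₄,ω₅}  = {ω₄} ∪ {ω₅}
  {ω₁,ω₂,ω₃,ω₆}  = {ω₃} ∪ {ω₁,ω₂,ω₆}
Iteration 5: closed — nothing new.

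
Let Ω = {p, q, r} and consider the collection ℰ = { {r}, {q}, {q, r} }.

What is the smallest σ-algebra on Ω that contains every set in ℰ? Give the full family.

Answer: σ(ℰ) = { {}, {p}, {q}, {r}, {p, q}, {p, r}, {q, r}, Ω }

Trace:
Seed the family with ℰ together with ∅ and Ω: { {}, {q}, {r}, {q, r}, Ω }.
Pass 1 (3 new):
  {p}  = Ω∖{q, r}
  {p, q}  = Ω∖{r}
  {p, r}  = Ω∖{q}
  — 8 sets.
Pass 2: stable.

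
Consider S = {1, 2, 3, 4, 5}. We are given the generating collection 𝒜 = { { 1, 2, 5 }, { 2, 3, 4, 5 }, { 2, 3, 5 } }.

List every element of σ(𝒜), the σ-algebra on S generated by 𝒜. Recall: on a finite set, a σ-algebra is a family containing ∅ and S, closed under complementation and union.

|σ(𝒜)| = 16.  σ(𝒜) = { {}, { 1 }, { 3 }, { 4 }, { 1, 3 }, { 1, 4 }, { 2, 5 }, { 3, 4 }, { 1, 2, 5 }, { 1, 3, 4 }, { 2, 3, 5 }, { 2, 4, 5 }, { 1, 2, 3, 5 }, { 1, 2, 4, 5 }, { 2, 3, 4, 5 }, S }

Derivation:
Start: 𝒜 ∪ {∅, S} = { {}, { 1, 2, 5 }, { 2, 3, 5 }, { 2, 3, 4, 5 }, S }.
Pass 1: 4 new —
  { 1 }  = ᶜ of { 2, 3, 4, 5 }
  { 1, 4 }  = ᶜ of { 2, 3, 5 }
  { 3, 4 }  = ᶜ of { 1, 2, 5 }
  { 1, 2, 3, 5 }  = { 1, 2, 5 } ∪ { 2, 3, 5 }
  — 9 sets.
Pass 2 adds 3:
  { 4 }  = ᶜ of { 1, 2, 3, 5 }
  { 1, 3, 4 }  = { 3, 4 } ∪ { 1, 4 }
  { 1, 2, 4, 5 }  = { 1, 2, 5 } ∪ { 1, 4 }
  — 12 sets.
Pass 3 adds 2:
  { 3 }  = ᶜ of { 1, 2, 4, 5 }
  { 2, 5 }  = ᶜ of { 1, 3, 4 }
  — 14 sets.
Pass 4. New:
  { 1, 3 }  = { 3 } ∪ { 1 }
  { 2, 4, 5 }  = { 2, 5 } ∪ { 4 }
  — 16 sets.
Pass 5: no new sets; the family is a σ-algebra.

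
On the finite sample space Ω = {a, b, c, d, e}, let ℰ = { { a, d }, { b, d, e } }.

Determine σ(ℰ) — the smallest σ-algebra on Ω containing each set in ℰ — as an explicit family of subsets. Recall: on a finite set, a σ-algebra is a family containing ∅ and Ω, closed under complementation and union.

Initial family (4 sets): { {}, { a, d }, { b, d, e }, Ω }.
Round 1. New:
  { a, c }  = Ω∖{ b, d, e }
  { b, c, e }  = Ω∖{ a, d }
  { a, b, d, e }  = { b, d, e } ∪ { a, d }
  [7 total]
Round 2 (4 new):
  { c }  = Ω∖{ a, b, d, e }
  { a, c, d }  = { a, d } ∪ { a, c }
  { a, b, c, e }  = { b, c, e } ∪ { a, c }
  { b, c, d, e }  = { b, c, e } ∪ { b, d, e }
  [11 total]
Round 3. New:
  { a }  = Ω∖{ b, c, d, e }
  { d }  = Ω∖{ a, b, c, e }
  { b, e }  = Ω∖{ a, c, d }
  [14 total]
Round 4: 2 new —
  { c, d }  = { c } ∪ { d }
  { a, b, e }  = { b, e } ∪ { a }
  [16 total]
After Round 5 the family is unchanged; done.

Hence σ(ℰ) has 16 members: { {}, { a }, { c }, { d }, { a, c }, { a, d }, { b, e }, { c, d }, { a, b, e }, { a, c, d }, { b, c, e }, { b, d, e }, { a, b, c, e }, { a, b, d, e }, { b, c, d, e }, Ω }.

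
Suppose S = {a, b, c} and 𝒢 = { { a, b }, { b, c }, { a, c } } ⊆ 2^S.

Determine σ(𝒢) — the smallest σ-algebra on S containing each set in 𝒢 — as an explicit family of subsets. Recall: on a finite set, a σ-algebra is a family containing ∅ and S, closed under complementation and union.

Initial family (5 sets): { {}, { a, b }, { a, c }, { b, c }, S }.
Round 1. New:
  { a }  = complement { b, c }
  { b }  = complement { a, c }
  { c }  = complement { a, b }
  — 8 sets.
Round 2 adds nothing — fixpoint reached.

Hence σ(𝒢) has 8 members: { {}, { a }, { b }, { c }, { a, b }, { a, c }, { b, c }, S }.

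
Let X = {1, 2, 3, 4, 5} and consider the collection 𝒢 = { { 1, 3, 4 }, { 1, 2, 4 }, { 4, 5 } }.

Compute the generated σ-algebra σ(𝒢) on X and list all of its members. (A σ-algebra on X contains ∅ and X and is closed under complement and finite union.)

Answer: σ(𝒢) = { {}, { 1 }, { 2 }, { 3 }, { 4 }, { 5 }, { 1, 2 }, { 1, 3 }, { 1, 4 }, { 1, 5 }, { 2, 3 }, { 2, 4 }, { 2, 5 }, { 3, 4 }, { 3, 5 }, { 4, 5 }, { 1, 2, 3 }, { 1, 2, 4 }, { 1, 2, 5 }, { 1, 3, 4 }, { 1, 3, 5 }, { 1, 4, 5 }, { 2, 3, 4 }, { 2, 3, 5 }, { 2, 4, 5 }, { 3, 4, 5 }, { 1, 2, 3, 4 }, { 1, 2, 3, 5 }, { 1, 2, 4, 5 }, { 1, 3, 4, 5 }, { 2, 3, 4, 5 }, X }

Check:
Begin from { {}, { 4, 5 }, { 1, 2, 4 }, { 1, 3, 4 }, X } (that is, 𝒢 plus ∅ and X).
Step 1. New:
  { 2, 5 }  = { 1, 3, 4 }ᶜ
  { 3, 5 }  = { 1, 2, 4 }ᶜ
  { 1, 2, 3 }  = { 4, 5 }ᶜ
  { 1, 2, 3, 4 }  = { 1, 3, 4 } ∪ { 1, 2, 4 }
  { 1, 2, 4, 5 }  = { 4, 5 } ∪ { 1, 2, 4 }
  { 1, 3, 4, 5 }  = { 4, 5 } ∪ { 1, 3, 4 }
  [11 total]
Step 2 (7 new):
  { 2 }  = { 1, 3, 4, 5 }ᶜ
  { 3 }  = { 1, 2, 4, 5 }ᶜ
  { 5 }  = { 1, 2, 3, 4 }ᶜ
  { 2, 3, 5 }  = { 2, 5 } ∪ { 3, 5 }
  { 2, 4, 5 }  = { 2, 5 } ∪ { 4, 5 }
  { 3, 4, 5 }  = { 4, 5 } ∪ { 3, 5 }
  { 1, 2, 3, 5 }  = { 2, 5 } ∪ { 1, 2, 3 }
  [18 total]
Step 3: 6 new —
  { 4 }  = { 1, 2, 3, 5 }ᶜ
  { 1, 2 }  = { 3, 4, 5 }ᶜ
  { 1, 3 }  = { 2, 4, 5 }ᶜ
  { 1, 4 }  = { 2, 3, 5 }ᶜ
  { 2, 3 }  = { 3 } ∪ { 2 }
  { 2, 3, 4, 5 }  = { 4, 5 } ∪ { 2, 3, 5 }
  [24 total]
Step 4: 7 new —
  { 1 }  = { 2, 3, 4, 5 }ᶜ
  { 2, 4 }  = { 2 } ∪ { 4 }
  { 3, 4 }  = { 3 } ∪ { 4 }
  { 1, 2, 5 }  = { 2, 5 } ∪ { 1, 2 }
  { 1, 3, 5 }  = { 5 } ∪ { 1, 3 }
  { 1, 4, 5 }  = { 2, 3 }ᶜ
  { 2, 3, 4 }  = { 2, 3 } ∪ { 4 }
  [31 total]
Step 5. New:
  { 1, 5 }  = { 2, 3, 4 }ᶜ
  [32 total]
Step 6: no new sets; the family is a σ-algebra.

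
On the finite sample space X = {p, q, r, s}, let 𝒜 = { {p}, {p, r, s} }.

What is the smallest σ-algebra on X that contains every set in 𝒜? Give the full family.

Begin from { {}, {p}, {p, r, s}, X } (that is, 𝒜 plus ∅ and X).
Step 1: 2 new —
  {q}  = {p, r, s}ᶜ
  {q, r, s}  = {p}ᶜ
  |family| = 6
Step 2 adds 1:
  {p, q}  = {q} ∪ {p}
  |family| = 7
Step 3. New:
  {r, s}  = {p, q}ᶜ
  |family| = 8
Step 4: already closed under ᶜ and ∪.

Therefore σ(𝒜) = { {}, {p}, {q}, {p, q}, {r, s}, {p, r, s}, {q, r, s}, X } (|σ(𝒜)| = 8).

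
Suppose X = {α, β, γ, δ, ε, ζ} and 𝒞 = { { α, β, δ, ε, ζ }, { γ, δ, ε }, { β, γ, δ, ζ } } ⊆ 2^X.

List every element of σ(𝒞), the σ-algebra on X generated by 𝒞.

σ(𝒞) (32 sets): { ∅, { α }, { γ }, { δ }, { ε }, { α, γ }, { α, δ }, { α, ε }, { β, ζ }, { γ, δ }, { γ, ε }, { δ, ε }, { α, β, ζ }, { α, γ, δ }, { α, γ, ε }, { α, δ, ε }, { β, γ, ζ }, { β, δ, ζ }, { β, ε, ζ }, { γ, δ, ε }, { α, β, γ, ζ }, { α, β, δ, ζ }, { α, β, ε, ζ }, { α, γ, δ, ε }, { β, γ, δ, ζ }, { β, γ, ε, ζ }, { β, δ, ε, ζ }, { α, β, γ, δ, ζ }, { α, β, γ, ε, ζ }, { α, β, δ, ε, ζ }, { β, γ, δ, ε, ζ }, X }

Working:
Begin from { ∅, { γ, δ, ε }, { β, γ, δ, ζ }, { α, β, δ, ε, ζ }, X } (that is, 𝒞 plus ∅ and X).
Step 1 (4 new):
  { γ }  = complement { α, β, δ, ε, ζ }
  { α, ε }  = complement { β, γ, δ, ζ }
  { α, β, ζ }  = complement { γ, δ, ε }
  { β, γ, δ, ε, ζ }  = { γ, δ, ε } ∪ { β, γ, δ, ζ }
  — 9 sets.
Step 2 adds 6:
  { α }  = complement { β, γ, δ, ε, ζ }
  { α, γ, ε }  = { γ } ∪ { α, ε }
  { α, β, γ, ζ }  = { γ } ∪ { α, β, ζ }
  { α, β, ε, ζ }  = { α, ε } ∪ { α, β, ζ }
  { α, γ, δ, ε }  = { γ, δ, ε } ∪ { α, ε }
  { α, β, γ, δ, ζ }  = { β, γ, δ, ζ } ∪ { α, β, ζ }
  — 15 sets.
Step 3. New:
  { ε }  = complement { α, β, γ, δ, ζ }
  { α, γ }  = { γ } ∪ { α }
  { β, ζ }  = complement { α, γ, δ, ε }
  { γ, δ }  = complement { α, β, ε, ζ }
  { δ, ε }  = complement { α, β, γ, ζ }
  { β, δ, ζ }  = complement { α, γ, ε }
  { α, β, γ, ε, ζ }  = { γ } ∪ { α, β, ε, ζ }
  — 22 sets.
Step 4 (8 new):
  { δ }  = complement { α, β, γ, ε, ζ }
  { γ, ε }  = { ε } ∪ { γ }
  { α, γ, δ }  = { γ, δ } ∪ { α, γ }
  { α, δ, ε }  = { δ, ε } ∪ { α, ε }
  { β, γ, ζ }  = { β, ζ } ∪ { γ }
  { β, ε, ζ }  = { β, ζ } ∪ { ε }
  { α, β, δ, ζ }  = { β, δ, ζ } ∪ { α, β, ζ }
  { β, δ, ε, ζ }  = complement { α, γ }
  — 30 sets.
Step 5 (2 new):
  { α, δ }  = { α } ∪ { δ }
  { β, γ, ε, ζ }  = { β, γ, ζ } ∪ { β, ε, ζ }
  — 32 sets.
Step 6: no new sets; the family is a σ-algebra.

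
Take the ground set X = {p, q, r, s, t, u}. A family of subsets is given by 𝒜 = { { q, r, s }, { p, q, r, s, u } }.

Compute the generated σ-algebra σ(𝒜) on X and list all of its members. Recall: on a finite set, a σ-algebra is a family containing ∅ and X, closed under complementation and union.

σ(𝒜) = { ∅, { t }, { p, u }, { p, t, u }, { q, r, s }, { q, r, s, t }, { p, q, r, s, u }, X }

Derivation:
Initial family (4 sets): { ∅, { q, r, s }, { p, q, r, s, u }, X }.
Pass 1 adds 2:
  { t }  = { p, q, r, s, u }ᶜ
  { p, t, u }  = { q, r, s }ᶜ
Pass 2 adds 1:
  { q, r, s, t }  = { q, r, s } ∪ { t }
Pass 3: +1 →
  { p, u }  = { q, r, s, t }ᶜ
Pass 4: stable.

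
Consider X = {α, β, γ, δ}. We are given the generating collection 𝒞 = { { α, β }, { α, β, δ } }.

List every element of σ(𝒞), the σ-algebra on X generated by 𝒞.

Answer: σ(𝒞) = { {  }, { γ }, { δ }, { α, β }, { γ, δ }, { α, β, γ }, { α, β, δ }, X }

Trace:
Seed the family with 𝒞 together with ∅ and X: { {  }, { α, β }, { α, β, δ }, X }.
Pass 1. New:
  { γ }  = complement { α, β, δ }
  { γ, δ }  = complement { α, β }
  [6 total]
Pass 2. New:
  { α, β, γ }  = { γ } ∪ { α, β }
  [7 total]
Pass 3: 1 new —
  { δ }  = complement { α, β, γ }
  [8 total]
Pass 4: closed — nothing new.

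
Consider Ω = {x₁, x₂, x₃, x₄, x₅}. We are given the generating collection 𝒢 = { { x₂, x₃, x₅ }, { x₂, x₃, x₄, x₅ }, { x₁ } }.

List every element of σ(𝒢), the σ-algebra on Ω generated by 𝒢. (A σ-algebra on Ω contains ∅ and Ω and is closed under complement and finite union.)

Initial family (5 sets): { ∅, { x₁ }, { x₂, x₃, x₅ }, { x₂, x₃, x₄, x₅ }, Ω }.
Iteration 1: 2 new —
  { x₁, x₄ }  = complement { x₂, x₃, x₅ }
  { x₁, x₂, x₃, x₅ }  = { x₂, x₃, x₅ } ∪ { x₁ }
  |family| = 7
Iteration 2: +1 →
  { x₄ }  = complement { x₁, x₂, x₃, x₅ }
  |family| = 8
Iteration 3: already closed under ᶜ and ∪.

Therefore σ(𝒢) = { ∅, { x₁ }, { x₄ }, { x₁, x₄ }, { x₂, x₃, x₅ }, { x₁, x₂, x₃, x₅ }, { x₂, x₃, x₄, x₅ }, Ω } (|σ(𝒢)| = 8).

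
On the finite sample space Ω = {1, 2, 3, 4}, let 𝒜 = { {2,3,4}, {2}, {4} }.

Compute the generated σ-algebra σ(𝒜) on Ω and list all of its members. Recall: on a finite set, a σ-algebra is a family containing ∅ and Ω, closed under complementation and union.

σ(𝒜) (16 sets): { {}, {1}, {2}, {3}, {4}, {1,2}, {1,3}, {1,4}, {2,3}, {2,4}, {3,4}, {1,2,3}, {1,2,4}, {1,3,4}, {2,3,4}, Ω }

Check:
Start: 𝒜 ∪ {∅, Ω} = { {}, {2}, {4}, {2,3,4}, Ω }.
Round 1. New:
  {1}  = complement {2,3,4}
  {2,4}  = {4} ∪ {2}
  {1,2,3}  = complement {4}
  {1,3,4}  = complement {2}
  (now 9)
Round 2: +4 →
  {1,2}  = {2} ∪ {1}
  {1,3}  = complement {2,4}
  {1,4}  = {4} ∪ {1}
  {1,2,4}  = {2,4} ∪ {1}
  (now 13)
Round 3: +3 →
  {3}  = complement {1,2,4}
  {2,3}  = complement {1,4}
  {3,4}  = complement {1,2}
  (now 16)
Round 4: already closed under ᶜ and ∪.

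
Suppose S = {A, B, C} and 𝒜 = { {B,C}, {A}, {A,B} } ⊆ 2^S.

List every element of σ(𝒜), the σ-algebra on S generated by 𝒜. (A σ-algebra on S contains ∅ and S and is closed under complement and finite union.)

Answer: σ(𝒜) = { {}, {A}, {B}, {C}, {A,B}, {A,C}, {B,C}, S }

Trace:
Initial family (5 sets): { {}, {A}, {A,B}, {B,C}, S }.
Step 1: 1 new —
  {C}  = ᶜ of {A,B}
  [6 total]
Step 2. New:
  {A,C}  = {C} ∪ {A}
  [7 total]
Step 3 adds 1:
  {B}  = ᶜ of {A,C}
  [8 total]
After Step 4 the family is unchanged; done.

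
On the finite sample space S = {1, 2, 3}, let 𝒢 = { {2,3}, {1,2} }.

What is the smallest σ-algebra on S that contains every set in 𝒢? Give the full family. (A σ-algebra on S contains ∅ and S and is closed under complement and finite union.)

Begin from { ∅, {1,2}, {2,3}, S } (that is, 𝒢 plus ∅ and S).
Pass 1. New:
  {1}  = S∖{2,3}
  {3}  = S∖{1,2}
  [6 total]
Pass 2: 1 new —
  {1,3}  = {3} ∪ {1}
  [7 total]
Pass 3: 1 new —
  {2}  = S∖{1,3}
  [8 total]
After Pass 4 the family is unchanged; done.

Therefore σ(𝒢) = { ∅, {1}, {2}, {3}, {1,2}, {1,3}, {2,3}, S } (|σ(𝒢)| = 8).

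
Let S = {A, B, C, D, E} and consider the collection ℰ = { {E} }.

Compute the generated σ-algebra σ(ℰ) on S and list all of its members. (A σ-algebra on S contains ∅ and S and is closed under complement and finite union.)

Answer: σ(ℰ) = { ∅, {E}, {A,B,C,D}, S }

Check:
Take S₀ = ℰ ∪ {∅, S} = { ∅, {E}, S }.
Step 1 (1 new):
  {A,B,C,D}  = S∖{E}
  (now 4)
Step 2: no new sets; the family is a σ-algebra.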